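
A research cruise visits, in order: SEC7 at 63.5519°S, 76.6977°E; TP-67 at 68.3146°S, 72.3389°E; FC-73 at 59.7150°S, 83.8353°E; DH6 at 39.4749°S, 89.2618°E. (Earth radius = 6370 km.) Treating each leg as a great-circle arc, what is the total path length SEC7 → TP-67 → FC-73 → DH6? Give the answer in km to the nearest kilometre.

3951 km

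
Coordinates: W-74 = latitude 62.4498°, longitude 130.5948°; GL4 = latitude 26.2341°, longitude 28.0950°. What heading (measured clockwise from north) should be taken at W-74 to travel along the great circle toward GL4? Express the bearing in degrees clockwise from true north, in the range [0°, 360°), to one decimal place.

Δλ = -102.4998°
y = sin Δλ · cos φ₂ = -0.875734
x = cos φ₁ sin φ₂ − sin φ₁ cos φ₂ cos Δλ = 0.376582
θ = atan2(y, x) = -66.7314° → 293.2686° (mod 360°)

293.3°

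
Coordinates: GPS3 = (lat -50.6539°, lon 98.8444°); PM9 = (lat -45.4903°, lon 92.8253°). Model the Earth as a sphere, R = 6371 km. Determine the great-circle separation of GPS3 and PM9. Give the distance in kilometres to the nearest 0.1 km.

Δφ = 5.1636°,  Δλ = -6.0191°
a = sin²(Δφ/2) + cos φ₁ cos φ₂ sin²(Δλ/2) = 0.003254
c = 2·arcsin(√a) = 0.114154 rad = 6.5405°
d = R·c = 6371 × 0.114154 = 727.3 km

727.3 km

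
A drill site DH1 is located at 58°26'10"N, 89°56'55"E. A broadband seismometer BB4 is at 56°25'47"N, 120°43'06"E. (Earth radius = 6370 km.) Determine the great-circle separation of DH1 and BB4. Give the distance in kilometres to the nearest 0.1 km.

1838.4 km

DH1: φ = +58.43611°, λ = +89.94861°
BB4: φ = +56.42972°, λ = +120.71833°
Δφ = -2.0064°,  Δλ = 30.7697°
a = sin²(Δφ/2) + cos φ₁ cos φ₂ sin²(Δλ/2) = 0.020679
c = 2·arcsin(√a) = 0.288605 rad = 16.5359°
d = R·c = 6370 × 0.288605 = 1838.4 km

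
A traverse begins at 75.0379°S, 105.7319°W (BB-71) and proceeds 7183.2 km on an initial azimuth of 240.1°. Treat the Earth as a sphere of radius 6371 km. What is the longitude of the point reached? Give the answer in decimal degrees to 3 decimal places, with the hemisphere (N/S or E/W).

δ = d/R = 7183.2/6371 = 1.127484 rad
φ₂ = arcsin(sin φ₁ cos δ + cos φ₁ sin δ cos θ)
   = arcsin(-0.96610·0.42893 + 0.25818·0.90334·-0.49849) = -32.04943°
λ₂ = λ₁ + atan2(sin θ sin δ cos φ₁, cos δ − sin φ₁ sin φ₂) = 141.77292°

141.773°E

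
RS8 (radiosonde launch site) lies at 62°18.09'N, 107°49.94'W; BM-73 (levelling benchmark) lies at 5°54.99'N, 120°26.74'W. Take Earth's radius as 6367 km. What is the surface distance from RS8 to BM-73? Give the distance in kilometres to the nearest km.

RS8: φ = +62.30150°, λ = -107.83233°
BM-73: φ = +5.91650°, λ = -120.44567°
Δφ = -56.3850°,  Δλ = -12.6133°
a = sin²(Δφ/2) + cos φ₁ cos φ₂ sin²(Δλ/2) = 0.228774
c = 2·arcsin(√a) = 0.997444 rad = 57.1493°
d = R·c = 6367 × 0.997444 = 6350.7 km

6351 km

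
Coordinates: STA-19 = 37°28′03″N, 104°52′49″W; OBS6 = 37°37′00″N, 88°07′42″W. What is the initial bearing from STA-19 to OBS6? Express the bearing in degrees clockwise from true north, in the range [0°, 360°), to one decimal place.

84.2°

STA-19: φ = +37.46750°, λ = -104.88028°
OBS6: φ = +37.61667°, λ = -88.12833°
Δλ = 16.7519°
y = sin Δλ · cos φ₂ = 0.228309
x = cos φ₁ sin φ₂ − sin φ₁ cos φ₂ cos Δλ = 0.023052
θ = atan2(y, x) = 84.2344° → 84.2344° (mod 360°)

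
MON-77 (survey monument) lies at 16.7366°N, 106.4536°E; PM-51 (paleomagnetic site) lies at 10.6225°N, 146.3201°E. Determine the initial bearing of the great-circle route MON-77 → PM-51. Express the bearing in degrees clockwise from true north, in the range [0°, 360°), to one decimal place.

93.7°

Δλ = 39.8665°
y = sin Δλ · cos φ₂ = 0.630016
x = cos φ₁ sin φ₂ − sin φ₁ cos φ₂ cos Δλ = -0.040714
θ = atan2(y, x) = 93.6975° → 93.6975° (mod 360°)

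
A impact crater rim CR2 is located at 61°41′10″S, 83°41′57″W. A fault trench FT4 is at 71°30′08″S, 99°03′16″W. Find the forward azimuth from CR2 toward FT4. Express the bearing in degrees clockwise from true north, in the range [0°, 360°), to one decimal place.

CR2: φ = -61.68611°, λ = -83.69917°
FT4: φ = -71.50222°, λ = -99.05444°
Δλ = -15.3553°
y = sin Δλ · cos φ₂ = -0.084014
x = cos φ₁ sin φ₂ − sin φ₁ cos φ₂ cos Δλ = -0.180457
θ = atan2(y, x) = -155.0352° → 204.9648° (mod 360°)

205.0°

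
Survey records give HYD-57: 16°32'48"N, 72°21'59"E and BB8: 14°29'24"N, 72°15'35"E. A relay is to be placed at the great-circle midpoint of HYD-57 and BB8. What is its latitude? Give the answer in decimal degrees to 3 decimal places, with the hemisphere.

15.518°N

HYD-57: φ = +16.54667°, λ = +72.36639°
BB8: φ = +14.49000°, λ = +72.25972°
Bx = cos φ₂ cos Δλ = 0.968190,  By = cos φ₂ sin Δλ = -0.001802
φₘ = atan2(sin φ₁ + sin φ₂, √((cos φ₁ + Bx)² + By²)) = 15.51834°
λₘ = λ₁ + atan2(By, cos φ₁ + Bx) = 72.31279°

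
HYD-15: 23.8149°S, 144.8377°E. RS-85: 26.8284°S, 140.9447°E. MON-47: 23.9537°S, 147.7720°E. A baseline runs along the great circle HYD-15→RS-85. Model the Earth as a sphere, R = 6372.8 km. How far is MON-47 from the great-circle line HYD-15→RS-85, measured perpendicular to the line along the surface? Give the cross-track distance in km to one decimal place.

211.1 km

δ₁₃ = central angle HYD-15→MON-47 = 0.046889 rad  (haversine)
θ₁₃ = bearing HYD-15→MON-47 = 93.555°,  θ₁₂ = bearing HYD-15→RS-85 = 228.606°
dₓₜ = R·arcsin(sin δ₁₃ · sin(θ₁₃ − θ₁₂)) = 6372.8·arcsin(0.04687·sin(-135.051°)) = -211.069 km
|dₓₜ| = 211.069 km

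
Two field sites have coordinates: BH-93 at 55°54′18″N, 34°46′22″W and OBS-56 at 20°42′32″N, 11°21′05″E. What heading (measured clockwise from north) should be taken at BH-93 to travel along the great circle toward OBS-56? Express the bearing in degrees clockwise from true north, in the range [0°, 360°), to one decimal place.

BH-93: φ = +55.90500°, λ = -34.77278°
OBS-56: φ = +20.70889°, λ = +11.35139°
Δλ = 46.1242°
y = sin Δλ · cos φ₂ = 0.674269
x = cos φ₁ sin φ₂ − sin φ₁ cos φ₂ cos Δλ = -0.338649
θ = atan2(y, x) = 116.6679° → 116.6679° (mod 360°)

116.7°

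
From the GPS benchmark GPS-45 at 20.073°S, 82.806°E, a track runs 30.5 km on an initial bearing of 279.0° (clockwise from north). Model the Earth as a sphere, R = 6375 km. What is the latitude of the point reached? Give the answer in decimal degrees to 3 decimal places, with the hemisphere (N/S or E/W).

20.030°S

δ = d/R = 30.5/6375 = 0.004784 rad
φ₂ = arcsin(sin φ₁ cos δ + cos φ₁ sin δ cos θ)
   = arcsin(-0.34322·0.99999 + 0.93926·0.00478·0.15643) = -20.02988°
λ₂ = λ₁ + atan2(sin θ sin δ cos φ₁, cos δ − sin φ₁ sin φ₂) = 82.51782°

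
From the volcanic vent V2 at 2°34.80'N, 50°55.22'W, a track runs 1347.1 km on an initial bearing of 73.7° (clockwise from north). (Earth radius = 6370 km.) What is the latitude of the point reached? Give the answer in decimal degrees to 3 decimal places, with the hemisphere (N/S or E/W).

5.904°N

V2: φ = +2.58000°, λ = -50.92033°
δ = d/R = 1347.1/6370 = 0.211476 rad
φ₂ = arcsin(sin φ₁ cos δ + cos φ₁ sin δ cos θ)
   = arcsin(0.04501·0.97772 + 0.99899·0.20990·0.28067) = 5.90415°
λ₂ = λ₁ + atan2(sin θ sin δ cos φ₁, cos δ − sin φ₁ sin φ₂) = -39.23478°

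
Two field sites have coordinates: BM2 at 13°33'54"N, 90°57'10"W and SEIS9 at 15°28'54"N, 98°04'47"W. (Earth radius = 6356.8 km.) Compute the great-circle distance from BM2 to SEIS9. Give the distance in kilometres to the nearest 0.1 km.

794.4 km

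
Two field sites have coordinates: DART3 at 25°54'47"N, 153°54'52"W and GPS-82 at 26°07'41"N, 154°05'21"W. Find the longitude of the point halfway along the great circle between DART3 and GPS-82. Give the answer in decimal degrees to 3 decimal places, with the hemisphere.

DART3: φ = +25.91306°, λ = -153.91444°
GPS-82: φ = +26.12806°, λ = -154.08917°
Bx = cos φ₂ cos Δλ = 0.897808,  By = cos φ₂ sin Δλ = -0.002738
φₘ = atan2(sin φ₁ + sin φ₂, √((cos φ₁ + Bx)² + By²)) = 26.02058°
λₘ = λ₁ + atan2(By, cos φ₁ + Bx) = -154.00173°

154.002°W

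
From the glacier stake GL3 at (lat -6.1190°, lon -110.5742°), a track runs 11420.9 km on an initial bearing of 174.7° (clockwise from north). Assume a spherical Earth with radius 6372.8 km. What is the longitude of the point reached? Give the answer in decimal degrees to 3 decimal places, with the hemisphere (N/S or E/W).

53.783°E

δ = d/R = 11420.9/6372.8 = 1.792132 rad
φ₂ = arcsin(sin φ₁ cos δ + cos φ₁ sin δ cos θ)
   = arcsin(-0.10659·-0.21953 + 0.99430·0.97561·-0.99572) = -70.47549°
λ₂ = λ₁ + atan2(sin θ sin δ cos φ₁, cos δ − sin φ₁ sin φ₂) = 53.78281°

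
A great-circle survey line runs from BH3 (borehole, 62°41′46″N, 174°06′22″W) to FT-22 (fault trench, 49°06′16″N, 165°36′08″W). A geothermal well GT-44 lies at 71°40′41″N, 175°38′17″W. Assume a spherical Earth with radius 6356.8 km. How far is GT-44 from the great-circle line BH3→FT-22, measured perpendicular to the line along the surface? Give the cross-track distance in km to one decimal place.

338.2 km

BH3: φ = +62.69611°, λ = -174.10611°
FT-22: φ = +49.10444°, λ = -165.60222°
GT-44: φ = +71.67806°, λ = -175.63806°
δ₁₃ = central angle BH3→GT-44 = 0.157094 rad  (haversine)
θ₁₃ = bearing BH3→GT-44 = 356.921°,  θ₁₂ = bearing BH3→FT-22 = 157.048°
dₓₜ = R·arcsin(sin δ₁₃ · sin(θ₁₃ − θ₁₂)) = 6356.8·arcsin(0.15645·sin(199.873°)) = -338.230 km
|dₓₜ| = 338.230 km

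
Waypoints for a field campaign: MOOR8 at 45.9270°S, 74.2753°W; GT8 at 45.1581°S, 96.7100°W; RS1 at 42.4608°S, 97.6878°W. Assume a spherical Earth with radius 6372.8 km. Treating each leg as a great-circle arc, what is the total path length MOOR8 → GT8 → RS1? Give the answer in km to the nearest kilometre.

2054 km

MOOR8→GT8: c = 0.273662 rad, d = 1744.00 km
GT8→RS1: c = 0.048660 rad, d = 310.10 km
Total = 1744.00 + 310.10 = 2054.10 km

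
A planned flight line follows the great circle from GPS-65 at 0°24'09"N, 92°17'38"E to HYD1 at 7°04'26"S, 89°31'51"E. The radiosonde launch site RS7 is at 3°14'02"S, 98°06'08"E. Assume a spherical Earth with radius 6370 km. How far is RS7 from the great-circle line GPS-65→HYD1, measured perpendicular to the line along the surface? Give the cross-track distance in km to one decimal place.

745.1 km

GPS-65: φ = +0.40250°, λ = +92.29389°
HYD1: φ = -7.07389°, λ = +89.53083°
RS7: φ = -3.23389°, λ = +98.10222°
δ₁₃ = central angle GPS-65→RS7 = 0.119562 rad  (haversine)
θ₁₃ = bearing GPS-65→RS7 = 122.103°,  θ₁₂ = bearing GPS-65→HYD1 = 200.188°
dₓₜ = R·arcsin(sin δ₁₃ · sin(θ₁₃ − θ₁₂)) = 6370·arcsin(0.11928·sin(-78.085°)) = -745.126 km
|dₓₜ| = 745.126 km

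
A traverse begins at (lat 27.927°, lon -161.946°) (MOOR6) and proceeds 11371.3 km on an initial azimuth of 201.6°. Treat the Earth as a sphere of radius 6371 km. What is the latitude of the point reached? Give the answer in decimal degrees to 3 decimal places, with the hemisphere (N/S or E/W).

64.454°S

δ = d/R = 11371.3/6371 = 1.784853 rad
φ₂ = arcsin(sin φ₁ cos δ + cos φ₁ sin δ cos θ)
   = arcsin(0.46835·-0.21243 + 0.88355·0.97718·-0.92978) = -64.45400°
λ₂ = λ₁ + atan2(sin θ sin δ cos φ₁, cos δ − sin φ₁ sin φ₂) = 141.52471°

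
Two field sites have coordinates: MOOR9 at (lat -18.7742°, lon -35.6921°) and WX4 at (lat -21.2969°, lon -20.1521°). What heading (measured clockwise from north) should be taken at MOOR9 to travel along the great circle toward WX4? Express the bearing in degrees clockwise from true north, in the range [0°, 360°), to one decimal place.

102.4°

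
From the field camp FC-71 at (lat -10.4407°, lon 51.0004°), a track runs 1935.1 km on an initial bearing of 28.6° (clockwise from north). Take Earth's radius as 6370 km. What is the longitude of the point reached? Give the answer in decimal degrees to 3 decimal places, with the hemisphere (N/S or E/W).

δ = d/R = 1935.1/6370 = 0.303783 rad
φ₂ = arcsin(sin φ₁ cos δ + cos φ₁ sin δ cos θ)
   = arcsin(-0.18122·0.95421 + 0.98344·0.29913·0.87798) = 4.89700°
λ₂ = λ₁ + atan2(sin θ sin δ cos φ₁, cos δ − sin φ₁ sin φ₂) = 59.26338°

59.263°E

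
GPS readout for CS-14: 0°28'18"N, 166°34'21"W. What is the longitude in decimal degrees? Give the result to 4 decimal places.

166.5725°W

166° + 34′/60 + 21″/3600 = 166 + 0.56667 + 0.00583 = 166.5725°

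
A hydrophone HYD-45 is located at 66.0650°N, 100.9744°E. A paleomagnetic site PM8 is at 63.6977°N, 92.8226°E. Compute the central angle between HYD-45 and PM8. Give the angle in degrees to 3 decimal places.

Δφ = -2.3673°,  Δλ = -8.1518°
a = sin²(Δφ/2) + cos φ₁ cos φ₂ sin²(Δλ/2) = 0.001335
c = 2·arcsin(√a) = 0.073089 rad = 4.1877°

4.188°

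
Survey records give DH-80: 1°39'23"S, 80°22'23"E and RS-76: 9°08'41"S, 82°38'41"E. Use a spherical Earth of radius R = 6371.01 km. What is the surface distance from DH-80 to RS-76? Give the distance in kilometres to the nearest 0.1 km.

869.8 km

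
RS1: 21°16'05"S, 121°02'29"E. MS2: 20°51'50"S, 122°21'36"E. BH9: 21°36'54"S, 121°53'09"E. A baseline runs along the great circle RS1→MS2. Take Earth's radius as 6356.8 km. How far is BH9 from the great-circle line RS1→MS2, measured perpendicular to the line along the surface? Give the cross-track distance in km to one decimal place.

RS1: φ = -21.26806°, λ = +121.04139°
MS2: φ = -20.86389°, λ = +122.36000°
BH9: φ = -21.61500°, λ = +121.88583°
δ₁₃ = central angle RS1→BH9 = 0.014995 rad  (haversine)
θ₁₃ = bearing RS1→BH9 = 113.971°,  θ₁₂ = bearing RS1→MS2 = 72.054°
dₓₜ = R·arcsin(sin δ₁₃ · sin(θ₁₃ − θ₁₂)) = 6356.8·arcsin(0.01499·sin(41.916°)) = 63.678 km
|dₓₜ| = 63.678 km

63.7 km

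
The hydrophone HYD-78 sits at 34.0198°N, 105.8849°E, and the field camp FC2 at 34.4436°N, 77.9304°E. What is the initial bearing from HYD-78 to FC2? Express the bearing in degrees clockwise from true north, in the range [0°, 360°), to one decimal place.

279.0°

Δλ = -27.9545°
y = sin Δλ · cos φ₂ = -0.386587
x = cos φ₁ sin φ₂ − sin φ₁ cos φ₂ cos Δλ = 0.061232
θ = atan2(y, x) = -80.9996° → 279.0004° (mod 360°)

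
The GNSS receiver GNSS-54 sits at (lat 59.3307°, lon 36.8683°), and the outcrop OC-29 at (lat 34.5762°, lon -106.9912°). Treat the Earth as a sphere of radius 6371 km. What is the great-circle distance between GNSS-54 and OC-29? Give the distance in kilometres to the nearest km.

9055 km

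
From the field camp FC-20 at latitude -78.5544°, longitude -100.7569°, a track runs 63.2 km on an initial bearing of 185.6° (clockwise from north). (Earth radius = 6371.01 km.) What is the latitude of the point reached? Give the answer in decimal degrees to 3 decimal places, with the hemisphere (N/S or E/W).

79.120°S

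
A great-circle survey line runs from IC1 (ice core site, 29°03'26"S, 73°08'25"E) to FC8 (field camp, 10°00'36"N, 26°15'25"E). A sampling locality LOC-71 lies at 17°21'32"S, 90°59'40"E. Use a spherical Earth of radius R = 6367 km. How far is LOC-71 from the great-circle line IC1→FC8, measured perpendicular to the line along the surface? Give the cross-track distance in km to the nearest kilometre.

IC1: φ = -29.05722°, λ = +73.14028°
FC8: φ = +10.01000°, λ = +26.25694°
LOC-71: φ = -17.35889°, λ = +90.99444°
δ₁₃ = central angle IC1→LOC-71 = 0.350947 rad  (haversine)
θ₁₃ = bearing IC1→LOC-71 = 58.342°,  θ₁₂ = bearing IC1→FC8 = 303.669°
dₓₜ = R·arcsin(sin δ₁₃ · sin(θ₁₃ − θ₁₂)) = 6367·arcsin(0.34379·sin(-245.326°)) = 2022.906 km
|dₓₜ| = 2022.906 km

2023 km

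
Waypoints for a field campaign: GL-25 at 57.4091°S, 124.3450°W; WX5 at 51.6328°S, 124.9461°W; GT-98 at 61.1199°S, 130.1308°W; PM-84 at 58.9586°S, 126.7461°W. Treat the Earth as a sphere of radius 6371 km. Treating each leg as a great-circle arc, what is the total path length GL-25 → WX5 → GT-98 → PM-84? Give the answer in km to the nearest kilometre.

2050 km

GL-25→WX5: c = 0.100998 rad, d = 643.46 km
WX5→GT-98: c = 0.172864 rad, d = 1101.32 km
GT-98→PM-84: c = 0.047876 rad, d = 305.02 km
Total = 643.46 + 1101.32 + 305.02 = 2049.79 km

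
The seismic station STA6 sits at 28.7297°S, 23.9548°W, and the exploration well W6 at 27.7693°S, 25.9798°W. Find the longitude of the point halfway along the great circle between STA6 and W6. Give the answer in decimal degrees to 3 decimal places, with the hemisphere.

Bx = cos φ₂ cos Δλ = 0.884278,  By = cos φ₂ sin Δλ = -0.031266
φₘ = atan2(sin φ₁ + sin φ₂, √((cos φ₁ + Bx)² + By²)) = -28.25323°
λₘ = λ₁ + atan2(By, cos φ₁ + Bx) = -24.97186°

24.972°W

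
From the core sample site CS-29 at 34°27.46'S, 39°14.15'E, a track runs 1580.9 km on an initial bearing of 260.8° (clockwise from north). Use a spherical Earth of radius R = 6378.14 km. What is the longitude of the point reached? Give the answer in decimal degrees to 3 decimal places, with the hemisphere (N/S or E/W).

21.928°E

CS-29: φ = -34.45767°, λ = +39.23583°
δ = d/R = 1580.9/6378.14 = 0.247862 rad
φ₂ = arcsin(sin φ₁ cos δ + cos φ₁ sin δ cos θ)
   = arcsin(-0.56580·0.96944 + 0.82454·0.24533·-0.15988) = -35.51020°
λ₂ = λ₁ + atan2(sin θ sin δ cos φ₁, cos δ − sin φ₁ sin φ₂) = 21.92777°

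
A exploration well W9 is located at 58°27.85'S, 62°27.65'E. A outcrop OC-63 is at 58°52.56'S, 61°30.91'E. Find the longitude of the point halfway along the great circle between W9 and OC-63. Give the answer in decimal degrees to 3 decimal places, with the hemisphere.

61.991°E

W9: φ = -58.46417°, λ = +62.46083°
OC-63: φ = -58.87600°, λ = +61.51517°
Bx = cos φ₂ cos Δλ = 0.516822,  By = cos φ₂ sin Δλ = -0.008531
φₘ = atan2(sin φ₁ + sin φ₂, √((cos φ₁ + Bx)² + By²)) = -58.67095°
λₘ = λ₁ + atan2(By, cos φ₁ + Bx) = 61.99079°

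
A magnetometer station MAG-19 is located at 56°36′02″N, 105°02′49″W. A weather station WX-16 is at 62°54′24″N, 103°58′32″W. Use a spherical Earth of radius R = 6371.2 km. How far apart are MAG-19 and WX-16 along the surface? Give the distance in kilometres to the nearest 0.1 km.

MAG-19: φ = +56.60056°, λ = -105.04694°
WX-16: φ = +62.90667°, λ = -103.97556°
Δφ = 6.3061°,  Δλ = 1.0714°
a = sin²(Δφ/2) + cos φ₁ cos φ₂ sin²(Δλ/2) = 0.003047
c = 2·arcsin(√a) = 0.110461 rad = 6.3289°
d = R·c = 6371.2 × 0.110461 = 703.8 km

703.8 km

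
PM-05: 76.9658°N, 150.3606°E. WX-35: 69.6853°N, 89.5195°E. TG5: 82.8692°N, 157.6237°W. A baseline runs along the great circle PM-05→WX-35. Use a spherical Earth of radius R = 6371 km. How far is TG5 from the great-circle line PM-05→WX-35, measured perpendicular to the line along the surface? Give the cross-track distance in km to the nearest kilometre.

1040 km

δ₁₃ = central angle PM-05→TG5 = 0.179514 rad  (haversine)
θ₁₃ = bearing PM-05→TG5 = 33.228°,  θ₁₂ = bearing PM-05→WX-35 = 278.758°
dₓₜ = R·arcsin(sin δ₁₃ · sin(θ₁₃ − θ₁₂)) = 6371·arcsin(0.17855·sin(-245.530°)) = 1039.990 km
|dₓₜ| = 1039.990 km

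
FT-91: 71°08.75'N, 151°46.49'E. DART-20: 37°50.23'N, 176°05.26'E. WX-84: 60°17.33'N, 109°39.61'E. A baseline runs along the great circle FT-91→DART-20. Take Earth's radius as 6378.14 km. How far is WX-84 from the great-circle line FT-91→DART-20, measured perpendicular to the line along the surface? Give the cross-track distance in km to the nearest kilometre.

FT-91: φ = +71.14583°, λ = +151.77483°
DART-20: φ = +37.83717°, λ = +176.08767°
WX-84: φ = +60.28883°, λ = +109.66017°
δ₁₃ = central angle FT-91→WX-84 = 0.345973 rad  (haversine)
θ₁₃ = bearing FT-91→WX-84 = 258.561°,  θ₁₂ = bearing FT-91→DART-20 = 146.044°
dₓₜ = R·arcsin(sin δ₁₃ · sin(θ₁₃ − θ₁₂)) = 6378.14·arcsin(0.33911·sin(112.517°)) = 2032.235 km
|dₓₜ| = 2032.235 km

2032 km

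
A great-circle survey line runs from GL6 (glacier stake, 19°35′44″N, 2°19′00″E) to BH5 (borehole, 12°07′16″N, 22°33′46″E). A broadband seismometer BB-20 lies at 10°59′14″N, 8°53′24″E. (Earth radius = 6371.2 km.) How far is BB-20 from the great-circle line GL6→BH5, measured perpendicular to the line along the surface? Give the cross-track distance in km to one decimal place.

674.1 km

GL6: φ = +19.59556°, λ = +2.31667°
BH5: φ = +12.12111°, λ = +22.56278°
BB-20: φ = +10.98722°, λ = +8.89000°
δ₁₃ = central angle GL6→BB-20 = 0.186523 rad  (haversine)
θ₁₃ = bearing GL6→BB-20 = 142.700°,  θ₁₂ = bearing GL6→BH5 = 107.983°
dₓₜ = R·arcsin(sin δ₁₃ · sin(θ₁₃ − θ₁₂)) = 6371.2·arcsin(0.18544·sin(34.717°)) = 674.138 km
|dₓₜ| = 674.138 km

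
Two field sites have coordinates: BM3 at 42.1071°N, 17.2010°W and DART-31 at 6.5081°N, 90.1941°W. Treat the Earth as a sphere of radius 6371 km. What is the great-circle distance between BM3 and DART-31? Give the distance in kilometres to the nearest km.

8122 km

Δφ = -35.5990°,  Δλ = -72.9931°
a = sin²(Δφ/2) + cos φ₁ cos φ₂ sin²(Δλ/2) = 0.354203
c = 2·arcsin(√a) = 1.274903 rad = 73.0466°
d = R·c = 6371 × 1.274903 = 8122.4 km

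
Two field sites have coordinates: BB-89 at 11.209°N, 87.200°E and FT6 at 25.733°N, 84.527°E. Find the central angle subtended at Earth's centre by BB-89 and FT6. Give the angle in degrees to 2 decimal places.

14.74°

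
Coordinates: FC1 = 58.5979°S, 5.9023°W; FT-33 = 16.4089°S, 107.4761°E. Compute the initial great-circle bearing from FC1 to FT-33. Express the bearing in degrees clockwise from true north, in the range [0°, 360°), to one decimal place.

118.2°

Δλ = 113.3784°
y = sin Δλ · cos φ₂ = 0.880518
x = cos φ₁ sin φ₂ − sin φ₁ cos φ₂ cos Δλ = -0.472078
θ = atan2(y, x) = 118.1974° → 118.1974° (mod 360°)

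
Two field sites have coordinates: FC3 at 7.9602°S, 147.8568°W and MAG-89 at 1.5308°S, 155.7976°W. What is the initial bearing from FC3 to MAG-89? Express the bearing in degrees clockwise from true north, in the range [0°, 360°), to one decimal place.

Δλ = -7.9408°
y = sin Δλ · cos φ₂ = -0.138101
x = cos φ₁ sin φ₂ − sin φ₁ cos φ₂ cos Δλ = 0.110651
θ = atan2(y, x) = -51.2970° → 308.7030° (mod 360°)

308.7°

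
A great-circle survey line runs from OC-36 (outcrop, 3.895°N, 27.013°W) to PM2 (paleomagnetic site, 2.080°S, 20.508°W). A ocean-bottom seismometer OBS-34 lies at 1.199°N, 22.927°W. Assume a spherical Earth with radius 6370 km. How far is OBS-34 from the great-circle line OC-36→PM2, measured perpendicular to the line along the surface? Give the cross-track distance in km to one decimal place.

86.3 km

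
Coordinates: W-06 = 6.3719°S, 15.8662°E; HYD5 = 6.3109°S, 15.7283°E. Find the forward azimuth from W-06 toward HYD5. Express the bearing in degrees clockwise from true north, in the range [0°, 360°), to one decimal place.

Δλ = -0.1379°
y = sin Δλ · cos φ₂ = -0.002392
x = cos φ₁ sin φ₂ − sin φ₁ cos φ₂ cos Δλ = 0.001064
θ = atan2(y, x) = -66.0151° → 293.9849° (mod 360°)

294.0°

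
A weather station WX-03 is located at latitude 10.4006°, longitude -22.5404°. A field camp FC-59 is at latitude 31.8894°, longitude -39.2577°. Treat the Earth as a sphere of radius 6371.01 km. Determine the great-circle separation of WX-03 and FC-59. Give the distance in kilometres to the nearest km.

Δφ = 21.4888°,  Δλ = -16.7173°
a = sin²(Δφ/2) + cos φ₁ cos φ₂ sin²(Δλ/2) = 0.052403
c = 2·arcsin(√a) = 0.461931 rad = 26.4667°
d = R·c = 6371.01 × 0.461931 = 2943.0 km

2943 km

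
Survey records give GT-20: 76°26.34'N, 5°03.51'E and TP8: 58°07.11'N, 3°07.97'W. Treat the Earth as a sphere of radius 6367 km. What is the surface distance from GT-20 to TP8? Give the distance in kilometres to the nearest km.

2061 km

GT-20: φ = +76.43900°, λ = +5.05850°
TP8: φ = +58.11850°, λ = -3.13283°
Δφ = -18.3205°,  Δλ = -8.1913°
a = sin²(Δφ/2) + cos φ₁ cos φ₂ sin²(Δλ/2) = 0.025975
c = 2·arcsin(√a) = 0.323749 rad = 18.5494°
d = R·c = 6367 × 0.323749 = 2061.3 km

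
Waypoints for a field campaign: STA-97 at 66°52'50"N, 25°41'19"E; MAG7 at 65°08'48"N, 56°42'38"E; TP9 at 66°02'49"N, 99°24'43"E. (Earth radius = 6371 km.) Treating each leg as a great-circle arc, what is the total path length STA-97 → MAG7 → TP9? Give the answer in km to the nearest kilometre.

STA-97: φ = +66.88056°, λ = +25.68861°
MAG7: φ = +65.14667°, λ = +56.71056°
TP9: φ = +66.04694°, λ = +99.41194°
STA-97→MAG7: c = 0.219814 rad, d = 1400.44 km
MAG7→TP9: c = 0.302345 rad, d = 1926.24 km
Total = 1400.44 + 1926.24 = 3326.68 km

3327 km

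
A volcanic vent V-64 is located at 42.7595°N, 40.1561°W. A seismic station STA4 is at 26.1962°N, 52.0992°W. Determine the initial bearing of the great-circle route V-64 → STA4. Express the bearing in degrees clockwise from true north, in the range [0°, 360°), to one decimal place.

214.3°

Δλ = -11.9431°
y = sin Δλ · cos φ₂ = -0.185685
x = cos φ₁ sin φ₂ − sin φ₁ cos φ₂ cos Δλ = -0.271888
θ = atan2(y, x) = -145.6690° → 214.3310° (mod 360°)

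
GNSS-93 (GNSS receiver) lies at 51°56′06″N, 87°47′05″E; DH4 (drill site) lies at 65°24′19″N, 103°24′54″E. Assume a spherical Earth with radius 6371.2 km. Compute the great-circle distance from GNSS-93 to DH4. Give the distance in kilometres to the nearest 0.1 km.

1738.5 km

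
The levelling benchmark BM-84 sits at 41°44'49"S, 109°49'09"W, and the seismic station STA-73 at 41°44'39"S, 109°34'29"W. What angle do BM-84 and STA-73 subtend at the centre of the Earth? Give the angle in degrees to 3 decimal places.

0.182°

BM-84: φ = -41.74694°, λ = -109.81917°
STA-73: φ = -41.74417°, λ = -109.57472°
Δφ = 0.0028°,  Δλ = 0.2444°
a = sin²(Δφ/2) + cos φ₁ cos φ₂ sin²(Δλ/2) = 0.000003
c = 2·arcsin(√a) = 0.003184 rad = 0.1824°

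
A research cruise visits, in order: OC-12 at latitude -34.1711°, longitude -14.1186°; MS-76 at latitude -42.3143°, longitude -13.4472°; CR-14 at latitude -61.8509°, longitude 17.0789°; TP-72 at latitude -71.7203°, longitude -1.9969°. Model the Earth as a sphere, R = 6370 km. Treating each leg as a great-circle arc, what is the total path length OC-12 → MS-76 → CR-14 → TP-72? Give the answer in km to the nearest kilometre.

OC-12→MS-76: c = 0.142422 rad, d = 907.23 km
MS-76→CR-14: c = 0.464432 rad, d = 2958.43 km
CR-14→TP-72: c = 0.214536 rad, d = 1366.59 km
Total = 907.23 + 2958.43 + 1366.59 = 5232.25 km

5232 km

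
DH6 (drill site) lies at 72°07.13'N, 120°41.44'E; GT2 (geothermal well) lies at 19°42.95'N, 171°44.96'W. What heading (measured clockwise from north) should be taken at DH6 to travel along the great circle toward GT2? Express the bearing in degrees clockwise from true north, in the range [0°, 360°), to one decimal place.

DH6: φ = +72.11883°, λ = +120.69067°
GT2: φ = +19.71583°, λ = -171.74933°
Δλ = 67.5600°
y = sin Δλ · cos φ₂ = 0.870096
x = cos φ₁ sin φ₂ − sin φ₁ cos φ₂ cos Δλ = -0.238398
θ = atan2(y, x) = 105.3225° → 105.3225° (mod 360°)

105.3°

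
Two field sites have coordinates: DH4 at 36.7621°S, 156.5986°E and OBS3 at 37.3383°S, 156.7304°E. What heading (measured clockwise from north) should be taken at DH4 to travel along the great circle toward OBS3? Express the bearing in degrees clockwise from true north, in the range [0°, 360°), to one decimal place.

169.7°

Δλ = 0.1318°
y = sin Δλ · cos φ₂ = 0.001829
x = cos φ₁ sin φ₂ − sin φ₁ cos φ₂ cos Δλ = -0.010058
θ = atan2(y, x) = 169.6937° → 169.6937° (mod 360°)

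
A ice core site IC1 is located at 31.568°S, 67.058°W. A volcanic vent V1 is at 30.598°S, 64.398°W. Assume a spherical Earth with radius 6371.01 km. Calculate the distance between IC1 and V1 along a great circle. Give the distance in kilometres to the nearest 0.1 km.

Δφ = 0.9700°,  Δλ = 2.6600°
a = sin²(Δφ/2) + cos φ₁ cos φ₂ sin²(Δλ/2) = 0.000467
c = 2·arcsin(√a) = 0.043212 rad = 2.4759°
d = R·c = 6371.01 × 0.043212 = 275.3 km

275.3 km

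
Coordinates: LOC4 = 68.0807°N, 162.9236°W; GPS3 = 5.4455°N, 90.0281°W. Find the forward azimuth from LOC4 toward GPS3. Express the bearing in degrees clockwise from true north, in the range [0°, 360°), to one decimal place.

Δλ = 72.8955°
y = sin Δλ · cos φ₂ = 0.951456
x = cos φ₁ sin φ₂ − sin φ₁ cos φ₂ cos Δλ = -0.236197
θ = atan2(y, x) = 103.9417° → 103.9417° (mod 360°)

103.9°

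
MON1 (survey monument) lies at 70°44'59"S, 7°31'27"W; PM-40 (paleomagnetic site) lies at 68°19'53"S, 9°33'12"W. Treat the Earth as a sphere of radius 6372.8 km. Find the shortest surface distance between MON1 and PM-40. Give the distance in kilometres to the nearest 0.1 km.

MON1: φ = -70.74972°, λ = -7.52417°
PM-40: φ = -68.33139°, λ = -9.55333°
Δφ = 2.4183°,  Δλ = -2.0292°
a = sin²(Δφ/2) + cos φ₁ cos φ₂ sin²(Δλ/2) = 0.000483
c = 2·arcsin(√a) = 0.043980 rad = 2.5199°
d = R·c = 6372.8 × 0.043980 = 280.3 km

280.3 km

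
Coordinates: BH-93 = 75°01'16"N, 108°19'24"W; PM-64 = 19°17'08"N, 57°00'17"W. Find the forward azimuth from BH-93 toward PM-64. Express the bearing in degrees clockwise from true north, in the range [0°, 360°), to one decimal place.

BH-93: φ = +75.02111°, λ = -108.32333°
PM-64: φ = +19.28556°, λ = -57.00472°
Δλ = 51.3186°
y = sin Δλ · cos φ₂ = 0.736828
x = cos φ₁ sin φ₂ − sin φ₁ cos φ₂ cos Δλ = -0.484508
θ = atan2(y, x) = 123.3273° → 123.3273° (mod 360°)

123.3°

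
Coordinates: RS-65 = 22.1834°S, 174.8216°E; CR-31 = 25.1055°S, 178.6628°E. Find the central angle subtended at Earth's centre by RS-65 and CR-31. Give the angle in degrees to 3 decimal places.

4.573°

Δφ = -2.9221°,  Δλ = 3.8412°
a = sin²(Δφ/2) + cos φ₁ cos φ₂ sin²(Δλ/2) = 0.001592
c = 2·arcsin(√a) = 0.079819 rad = 4.5733°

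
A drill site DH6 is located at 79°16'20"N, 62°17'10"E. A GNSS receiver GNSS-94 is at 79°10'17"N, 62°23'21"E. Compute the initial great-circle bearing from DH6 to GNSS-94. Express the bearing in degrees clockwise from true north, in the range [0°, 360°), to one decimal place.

169.1°

DH6: φ = +79.27222°, λ = +62.28611°
GNSS-94: φ = +79.17139°, λ = +62.38917°
Δλ = 0.1031°
y = sin Δλ · cos φ₂ = 0.000338
x = cos φ₁ sin φ₂ − sin φ₁ cos φ₂ cos Δλ = -0.001760
θ = atan2(y, x) = 169.1290° → 169.1290° (mod 360°)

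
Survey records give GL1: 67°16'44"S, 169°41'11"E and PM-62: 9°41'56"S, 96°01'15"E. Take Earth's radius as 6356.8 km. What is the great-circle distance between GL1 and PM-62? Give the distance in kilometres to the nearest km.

8297 km

GL1: φ = -67.27889°, λ = +169.68639°
PM-62: φ = -9.69889°, λ = +96.02083°
Δφ = 57.5800°,  Δλ = -73.6656°
a = sin²(Δφ/2) + cos φ₁ cos φ₂ sin²(Δλ/2) = 0.368764
c = 2·arcsin(√a) = 1.305212 rad = 74.7832°
d = R·c = 6356.8 × 1.305212 = 8297.0 km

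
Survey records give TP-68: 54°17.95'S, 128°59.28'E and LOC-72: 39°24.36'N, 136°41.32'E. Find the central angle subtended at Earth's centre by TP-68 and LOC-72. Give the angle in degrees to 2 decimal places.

TP-68: φ = -54.29917°, λ = +128.98800°
LOC-72: φ = +39.40600°, λ = +136.68867°
Δφ = 93.7052°,  Δλ = 7.7007°
a = sin²(Δφ/2) + cos φ₁ cos φ₂ sin²(Δλ/2) = 0.534344
c = 2·arcsin(√a) = 1.639539 rad = 93.9387°

93.94°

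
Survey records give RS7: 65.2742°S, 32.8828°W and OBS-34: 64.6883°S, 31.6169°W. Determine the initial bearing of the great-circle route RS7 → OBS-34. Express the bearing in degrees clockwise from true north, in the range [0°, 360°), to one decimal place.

43.0°

Δλ = 1.2659°
y = sin Δλ · cos φ₂ = 0.009445
x = cos φ₁ sin φ₂ − sin φ₁ cos φ₂ cos Δλ = 0.010131
θ = atan2(y, x) = 42.9945° → 42.9945° (mod 360°)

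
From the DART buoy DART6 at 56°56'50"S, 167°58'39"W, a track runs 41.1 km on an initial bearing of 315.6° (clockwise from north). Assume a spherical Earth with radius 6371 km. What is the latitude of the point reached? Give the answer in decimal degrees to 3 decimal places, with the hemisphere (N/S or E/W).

DART6: φ = -56.94722°, λ = -167.97750°
δ = d/R = 41.1/6371 = 0.006451 rad
φ₂ = arcsin(sin φ₁ cos δ + cos φ₁ sin δ cos θ)
   = arcsin(-0.83817·0.99998 + 0.54541·0.00645·0.71447) = -56.68225°
λ₂ = λ₁ + atan2(sin θ sin δ cos φ₁, cos δ − sin φ₁ sin φ₂) = -168.44832°

56.682°S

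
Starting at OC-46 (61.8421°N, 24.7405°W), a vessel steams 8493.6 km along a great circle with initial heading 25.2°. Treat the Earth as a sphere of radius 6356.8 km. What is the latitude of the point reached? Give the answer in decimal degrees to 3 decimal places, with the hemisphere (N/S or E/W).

δ = d/R = 8493.6/6356.8 = 1.336144 rad
φ₂ = arcsin(sin φ₁ cos δ + cos φ₁ sin δ cos θ)
   = arcsin(0.88165·0.23250 + 0.47190·0.97260·0.90483) = 38.33637°
λ₂ = λ₁ + atan2(sin θ sin δ cos φ₁, cos δ − sin φ₁ sin φ₂) = 123.39279°

38.336°N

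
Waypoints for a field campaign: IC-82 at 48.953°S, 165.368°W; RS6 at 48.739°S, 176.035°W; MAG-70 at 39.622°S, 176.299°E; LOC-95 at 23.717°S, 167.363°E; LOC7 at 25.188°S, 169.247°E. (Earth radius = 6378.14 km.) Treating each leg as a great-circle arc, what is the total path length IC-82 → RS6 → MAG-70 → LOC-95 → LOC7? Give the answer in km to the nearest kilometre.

IC-82→RS6: c = 0.122475 rad, d = 781.16 km
RS6→MAG-70: c = 0.185594 rad, d = 1183.75 km
MAG-70→LOC-95: c = 0.307287 rad, d = 1959.92 km
LOC-95→LOC7: c = 0.039434 rad, d = 251.51 km
Total = 781.16 + 1183.75 + 1959.92 + 251.51 = 4176.34 km

4176 km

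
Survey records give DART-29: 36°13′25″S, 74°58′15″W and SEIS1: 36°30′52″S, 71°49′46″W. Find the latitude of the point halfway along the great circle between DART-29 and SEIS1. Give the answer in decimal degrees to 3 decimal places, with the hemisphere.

36.379°S

DART-29: φ = -36.22361°, λ = -74.97083°
SEIS1: φ = -36.51444°, λ = -71.82944°
Bx = cos φ₂ cos Δλ = 0.802499,  By = cos φ₂ sin Δλ = 0.044043
φₘ = atan2(sin φ₁ + sin φ₂, √((cos φ₁ + Bx)² + By²)) = -36.37931°
λₘ = λ₁ + atan2(By, cos φ₁ + Bx) = -73.40308°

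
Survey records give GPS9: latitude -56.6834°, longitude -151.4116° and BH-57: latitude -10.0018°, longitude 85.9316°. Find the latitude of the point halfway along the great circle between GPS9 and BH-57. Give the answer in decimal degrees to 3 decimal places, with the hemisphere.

Bx = cos φ₂ cos Δλ = -0.531405,  By = cos φ₂ sin Δλ = -0.829123
φₘ = atan2(sin φ₁ + sin φ₂, √((cos φ₁ + Bx)² + By²)) = -50.59173°
λₘ = λ₁ + atan2(By, cos φ₁ + Bx) = 119.82241°

50.592°S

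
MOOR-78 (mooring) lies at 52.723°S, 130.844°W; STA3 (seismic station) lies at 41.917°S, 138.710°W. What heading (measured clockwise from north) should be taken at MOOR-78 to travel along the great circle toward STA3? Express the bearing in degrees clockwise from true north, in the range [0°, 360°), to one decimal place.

330.8°

Δλ = -7.8660°
y = sin Δλ · cos φ₂ = -0.101837
x = cos φ₁ sin φ₂ − sin φ₁ cos φ₂ cos Δλ = 0.181913
θ = atan2(y, x) = -29.2406° → 330.7594° (mod 360°)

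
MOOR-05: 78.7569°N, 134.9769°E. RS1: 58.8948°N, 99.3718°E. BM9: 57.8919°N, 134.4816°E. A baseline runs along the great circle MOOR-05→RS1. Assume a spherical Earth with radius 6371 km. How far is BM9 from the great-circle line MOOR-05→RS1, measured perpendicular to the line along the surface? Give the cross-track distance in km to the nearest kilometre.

1763 km

δ₁₃ = central angle MOOR-05→BM9 = 0.364174 rad  (haversine)
θ₁₃ = bearing MOOR-05→BM9 = 180.739°,  θ₁₂ = bearing MOOR-05→RS1 = 230.831°
dₓₜ = R·arcsin(sin δ₁₃ · sin(θ₁₃ − θ₁₂)) = 6371·arcsin(0.35618·sin(-50.092°)) = -1763.066 km
|dₓₜ| = 1763.066 km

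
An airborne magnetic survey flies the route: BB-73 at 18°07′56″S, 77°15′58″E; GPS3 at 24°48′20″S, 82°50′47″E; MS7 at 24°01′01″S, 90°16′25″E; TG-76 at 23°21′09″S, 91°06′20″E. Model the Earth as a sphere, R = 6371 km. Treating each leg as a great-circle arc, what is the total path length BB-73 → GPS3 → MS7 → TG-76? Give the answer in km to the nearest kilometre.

1809 km

BB-73: φ = -18.13222°, λ = +77.26611°
GPS3: φ = -24.80556°, λ = +82.84639°
MS7: φ = -24.01694°, λ = +90.27361°
TG-76: φ = -23.35250°, λ = +91.10556°
BB-73→GPS3: c = 0.147534 rad, d = 939.94 km
GPS3→MS7: c = 0.118825 rad, d = 757.03 km
MS7→TG-76: c = 0.017644 rad, d = 112.41 km
Total = 939.94 + 757.03 + 112.41 = 1809.38 km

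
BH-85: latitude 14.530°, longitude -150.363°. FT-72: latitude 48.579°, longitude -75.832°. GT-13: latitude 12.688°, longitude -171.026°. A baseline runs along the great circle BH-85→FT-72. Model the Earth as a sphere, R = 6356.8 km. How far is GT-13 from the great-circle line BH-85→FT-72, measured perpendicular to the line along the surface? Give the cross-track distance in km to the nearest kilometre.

1542 km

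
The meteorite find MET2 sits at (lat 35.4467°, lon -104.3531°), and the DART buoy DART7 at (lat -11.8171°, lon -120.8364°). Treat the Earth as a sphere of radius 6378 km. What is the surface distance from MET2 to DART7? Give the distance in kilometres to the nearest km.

Δφ = -47.2638°,  Δλ = -16.4833°
a = sin²(Δφ/2) + cos φ₁ cos φ₂ sin²(Δλ/2) = 0.177073
c = 2·arcsin(√a) = 0.868656 rad = 49.7703°
d = R·c = 6378 × 0.868656 = 5540.3 km

5540 km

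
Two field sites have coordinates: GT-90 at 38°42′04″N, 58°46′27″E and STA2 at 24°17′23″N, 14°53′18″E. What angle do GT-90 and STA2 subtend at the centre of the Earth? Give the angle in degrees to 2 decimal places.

GT-90: φ = +38.70111°, λ = +58.77417°
STA2: φ = +24.28972°, λ = +14.88833°
Δφ = -14.4114°,  Δλ = -43.8858°
a = sin²(Δφ/2) + cos φ₁ cos φ₂ sin²(Δλ/2) = 0.115063
c = 2·arcsin(√a) = 0.692152 rad = 39.6574°

39.66°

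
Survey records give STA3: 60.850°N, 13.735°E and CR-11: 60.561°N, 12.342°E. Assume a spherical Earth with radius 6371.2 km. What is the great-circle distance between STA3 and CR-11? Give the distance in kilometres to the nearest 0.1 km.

Δφ = -0.2890°,  Δλ = -1.3930°
a = sin²(Δφ/2) + cos φ₁ cos φ₂ sin²(Δλ/2) = 0.000042
c = 2·arcsin(√a) = 0.012921 rad = 0.7403°
d = R·c = 6371.2 × 0.012921 = 82.3 km

82.3 km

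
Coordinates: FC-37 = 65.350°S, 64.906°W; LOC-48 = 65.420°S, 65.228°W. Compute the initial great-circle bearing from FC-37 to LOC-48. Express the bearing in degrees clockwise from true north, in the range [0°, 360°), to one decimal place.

Δλ = -0.3220°
y = sin Δλ · cos φ₂ = -0.002338
x = cos φ₁ sin φ₂ − sin φ₁ cos φ₂ cos Δλ = -0.001228
θ = atan2(y, x) = -117.7075° → 242.2925° (mod 360°)

242.3°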